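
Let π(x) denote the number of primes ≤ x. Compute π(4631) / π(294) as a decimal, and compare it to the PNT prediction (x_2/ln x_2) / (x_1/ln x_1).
π(4631)/π(294) = 624/62 ≈ 10.0645;  PNT prediction ≈ 10.6067.

π(294) = 62 and π(4631) = 624, so π(4631)/π(294) ≈ 10.0645. The PNT-predicted ratio is (4631/ln(4631)) / (294/ln(294)) ≈ 10.6067. The two agree to within a few percent, as expected.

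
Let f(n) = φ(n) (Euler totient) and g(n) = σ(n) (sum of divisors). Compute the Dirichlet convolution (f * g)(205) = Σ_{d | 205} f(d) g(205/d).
(φ * σ)(205) = 820

Divisors of 205: [1, 5, 41, 205]. For each d | 205:
  d = 1: φ(1) · σ(205/1) = 1 · 252 = 252
  d = 5: φ(5) · σ(205/5) = 4 · 42 = 168
  d = 41: φ(41) · σ(205/41) = 40 · 6 = 240
  d = 205: φ(205) · σ(205/205) = 160 · 1 = 160
Summing: (φ * σ)(205) = 252 + 168 + 240 + 160 = 820.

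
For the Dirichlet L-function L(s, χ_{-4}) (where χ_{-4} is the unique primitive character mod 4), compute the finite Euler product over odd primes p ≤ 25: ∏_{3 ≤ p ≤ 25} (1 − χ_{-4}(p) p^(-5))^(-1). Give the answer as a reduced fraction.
∏ = 19221914719363107239019289471588875/19296053991287416836128860852453376

The odd primes p ≤ 25 are [3, 5, 7, 11, 13, 17, 19, 23]. For each, χ(p) = 1 if p ≡ 1 mod 4, χ(p) = −1 if p ≡ 3 mod 4. Taking (1 − χ(p)/p^5)^(-1) = p^5/(p^5 − χ(p)): (1 − (-1)/3^5)^(-1) · (1 − (1)/5^5)^(-1) · (1 − (-1)/7^5)^(-1) · (1 − (-1)/11^5)^(-1) · (1 − (1)/13^5)^(-1) · (1 − (1)/17^5)^(-1) · (1 − (-1)/19^5)^(-1) · (1 − (-1)/23^5)^(-1) = 19221914719363107239019289471588875/19296053991287416836128860852453376.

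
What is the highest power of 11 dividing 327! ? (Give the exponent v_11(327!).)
v_11(327!) = 31

Legendre's formula: v_p(n!) = Σ_{k ≥ 1} ⌊n / p^k⌋. For p = 11, n = 327, the terms are:
  ⌊327/11^1⌋ = ⌊327/11⌋ = 29
  ⌊327/11^2⌋ = ⌊327/121⌋ = 2
(the next term ⌊327/11^3⌋ = 0, terminating the sum). Summing: v_11(327!) = 29 + 2 = 31.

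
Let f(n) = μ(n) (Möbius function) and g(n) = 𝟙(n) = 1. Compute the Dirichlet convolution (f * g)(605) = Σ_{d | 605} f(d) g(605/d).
(μ * 𝟙)(605) = 0

Divisors of 605: [1, 5, 11, 55, 121, 605]. For each d | 605:
  d = 1: μ(1) · 𝟙(605/1) = 1 · 1 = 1
  d = 5: μ(5) · 𝟙(605/5) = -1 · 1 = -1
  d = 11: μ(11) · 𝟙(605/11) = -1 · 1 = -1
  d = 55: μ(55) · 𝟙(605/55) = 1 · 1 = 1
  d = 121: μ(121) · 𝟙(605/121) = 0 · 1 = 0
  d = 605: μ(605) · 𝟙(605/605) = 0 · 1 = 0
Summing: (μ * 𝟙)(605) = 1 + -1 + -1 + 1 + 0 + 0 = 0.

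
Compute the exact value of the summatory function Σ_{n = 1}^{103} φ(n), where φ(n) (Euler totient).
Σ_{n ≤ 103} φ(n) = 3278

Compute φ(n) for each 1 ≤ n ≤ 103: φ(1) = 1, φ(2) = 1, φ(3) = 2, φ(4) = 2, φ(5) = 4, φ(6) = 2, φ(7) = 6, φ(8) = 4, φ(9) = 6, φ(10) = 4, φ(11) = 10, φ(12) = 4, φ(13) = 12, φ(14) = 6, φ(15) = 8, φ(16) = 8, φ(17) = 16, φ(18) = 6, φ(19) = 18, φ(20) = 8, φ(21) = 12, φ(22) = 10, φ(23) = 22, φ(24) = 8, φ(25) = 20, φ(26) = 12, φ(27) = 18, φ(28) = 12, φ(29) = 28, φ(30) = 8, φ(31) = 30, φ(32) = 16, φ(33) = 20, φ(34) = 16, φ(35) = 24, φ(36) = 12, φ(37) = 36, φ(38) = 18, φ(39) = 24, φ(40) = 16, φ(41) = 40, φ(42) = 12, φ(43) = 42, φ(44) = 20, φ(45) = 24, φ(46) = 22, φ(47) = 46, φ(48) = 16, φ(49) = 42, φ(50) = 20, φ(51) = 32, φ(52) = 24, φ(53) = 52, φ(54) = 18, φ(55) = 40, φ(56) = 24, φ(57) = 36, φ(58) = 28, φ(59) = 58, φ(60) = 16, φ(61) = 60, φ(62) = 30, φ(63) = 36, φ(64) = 32, φ(65) = 48, φ(66) = 20, φ(67) = 66, φ(68) = 32, φ(69) = 44, φ(70) = 24, φ(71) = 70, φ(72) = 24, φ(73) = 72, φ(74) = 36, φ(75) = 40, φ(76) = 36, φ(77) = 60, φ(78) = 24, φ(79) = 78, φ(80) = 32, φ(81) = 54, φ(82) = 40, φ(83) = 82, φ(84) = 24, φ(85) = 64, φ(86) = 42, φ(87) = 56, φ(88) = 40, φ(89) = 88, φ(90) = 24, φ(91) = 72, φ(92) = 44, φ(93) = 60, φ(94) = 46, φ(95) = 72, φ(96) = 32, φ(97) = 96, φ(98) = 42, φ(99) = 60, φ(100) = 40, φ(101) = 100, φ(102) = 32, φ(103) = 102. Summing all 103 values: 3278. (Average order: Σ_{n ≤ x} φ(n) ~ (3/π²) x². For x = 103, (3/π²)·103² ≈ 3224.75.)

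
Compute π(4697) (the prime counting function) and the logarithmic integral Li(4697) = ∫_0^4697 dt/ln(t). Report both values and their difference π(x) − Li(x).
π(4697) = 634;  Li(4697) ≈ 648.58;  π(x) − Li(x) ≈ -14.58.

Direct count of primes ≤ 4697 gives π(4697) = 634. Numerical evaluation of the logarithmic integral gives Li(4697) ≈ 648.58. The difference π(x) − Li(x) ≈ -14.58 is typically negative for small/moderate x (Li(x) overestimates), though Littlewood's theorem shows this sign changes infinitely often.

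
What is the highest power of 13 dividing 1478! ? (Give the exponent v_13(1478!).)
v_13(1478!) = 121

Legendre's formula: v_p(n!) = Σ_{k ≥ 1} ⌊n / p^k⌋. For p = 13, n = 1478, the terms are:
  ⌊1478/13^1⌋ = ⌊1478/13⌋ = 113
  ⌊1478/13^2⌋ = ⌊1478/169⌋ = 8
(the next term ⌊1478/13^3⌋ = 0, terminating the sum). Summing: v_13(1478!) = 113 + 8 = 121.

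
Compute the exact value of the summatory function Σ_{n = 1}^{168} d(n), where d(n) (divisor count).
Σ_{n ≤ 168} d(n) = 894

Compute d(n) for each 1 ≤ n ≤ 168: d(1) = 1, d(2) = 2, d(3) = 2, d(4) = 3, d(5) = 2, d(6) = 4, d(7) = 2, d(8) = 4, d(9) = 3, d(10) = 4, d(11) = 2, d(12) = 6, d(13) = 2, d(14) = 4, d(15) = 4, d(16) = 5, d(17) = 2, d(18) = 6, d(19) = 2, d(20) = 6, d(21) = 4, d(22) = 4, d(23) = 2, d(24) = 8, d(25) = 3, d(26) = 4, d(27) = 4, d(28) = 6, d(29) = 2, d(30) = 8, d(31) = 2, d(32) = 6, d(33) = 4, d(34) = 4, d(35) = 4, d(36) = 9, d(37) = 2, d(38) = 4, d(39) = 4, d(40) = 8, d(41) = 2, d(42) = 8, d(43) = 2, d(44) = 6, d(45) = 6, d(46) = 4, d(47) = 2, d(48) = 10, d(49) = 3, d(50) = 6, d(51) = 4, d(52) = 6, d(53) = 2, d(54) = 8, d(55) = 4, d(56) = 8, d(57) = 4, d(58) = 4, d(59) = 2, d(60) = 12, d(61) = 2, d(62) = 4, d(63) = 6, d(64) = 7, d(65) = 4, d(66) = 8, d(67) = 2, d(68) = 6, d(69) = 4, d(70) = 8, d(71) = 2, d(72) = 12, d(73) = 2, d(74) = 4, d(75) = 6, d(76) = 6, d(77) = 4, d(78) = 8, d(79) = 2, d(80) = 10, d(81) = 5, d(82) = 4, d(83) = 2, d(84) = 12, d(85) = 4, d(86) = 4, d(87) = 4, d(88) = 8, d(89) = 2, d(90) = 12, d(91) = 4, d(92) = 6, d(93) = 4, d(94) = 4, d(95) = 4, d(96) = 12, d(97) = 2, d(98) = 6, d(99) = 6, d(100) = 9, d(101) = 2, d(102) = 8, d(103) = 2, d(104) = 8, d(105) = 8, d(106) = 4, d(107) = 2, d(108) = 12, d(109) = 2, d(110) = 8, d(111) = 4, d(112) = 10, d(113) = 2, d(114) = 8, d(115) = 4, d(116) = 6, d(117) = 6, d(118) = 4, d(119) = 4, d(120) = 16, d(121) = 3, d(122) = 4, d(123) = 4, d(124) = 6, d(125) = 4, d(126) = 12, d(127) = 2, d(128) = 8, d(129) = 4, d(130) = 8, d(131) = 2, d(132) = 12, d(133) = 4, d(134) = 4, d(135) = 8, d(136) = 8, d(137) = 2, d(138) = 8, d(139) = 2, d(140) = 12, d(141) = 4, d(142) = 4, d(143) = 4, d(144) = 15, d(145) = 4, d(146) = 4, d(147) = 6, d(148) = 6, d(149) = 2, d(150) = 12, d(151) = 2, d(152) = 8, d(153) = 6, d(154) = 8, d(155) = 4, d(156) = 12, d(157) = 2, d(158) = 4, d(159) = 4, d(160) = 12, d(161) = 4, d(162) = 10, d(163) = 2, d(164) = 6, d(165) = 8, d(166) = 4, d(167) = 2, d(168) = 16. Summing all 168 values: 894. (Dirichlet's divisor formula: Σ_{n ≤ x} d(n) = x ln(x) + (2γ − 1) x + O(√x). For x = 168, the asymptotic estimate is ≈ 886.77.)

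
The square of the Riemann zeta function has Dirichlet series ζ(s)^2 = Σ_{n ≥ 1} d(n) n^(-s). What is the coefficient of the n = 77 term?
d(77) = 4

ζ(s)^2 = (Σ 1/m^s)(Σ 1/k^s). The coefficient of 1/n^s in the product is the number of ordered pairs (m, k) with mk = n, which equals d(n). For n = 77, divisors are [1, 7, 11, 77], so d(77) = 4.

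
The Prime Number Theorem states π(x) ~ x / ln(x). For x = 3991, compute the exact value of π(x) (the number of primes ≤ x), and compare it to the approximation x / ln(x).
π(3991) = 550;  x/ln(x) ≈ 481.32;  relative error ≈ 12.49%.

Directly count primes up to 3991: π(3991) = 550. The PNT approximation gives 3991/ln(3991) ≈ 3991/8.29180 ≈ 481.32. Relative error (π(x) − x/ln(x)) / π(x) ≈ 12.49%; the approximation is known to undercount slightly (Li(x) is a better estimate).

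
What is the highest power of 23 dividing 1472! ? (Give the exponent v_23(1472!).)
v_23(1472!) = 66

Legendre's formula: v_p(n!) = Σ_{k ≥ 1} ⌊n / p^k⌋. For p = 23, n = 1472, the terms are:
  ⌊1472/23^1⌋ = ⌊1472/23⌋ = 64
  ⌊1472/23^2⌋ = ⌊1472/529⌋ = 2
(the next term ⌊1472/23^3⌋ = 0, terminating the sum). Summing: v_23(1472!) = 64 + 2 = 66.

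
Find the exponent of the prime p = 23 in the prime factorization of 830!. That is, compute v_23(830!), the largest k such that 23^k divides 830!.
v_23(830!) = 37

Legendre's formula: v_p(n!) = Σ_{k ≥ 1} ⌊n / p^k⌋. For p = 23, n = 830, the terms are:
  ⌊830/23^1⌋ = ⌊830/23⌋ = 36
  ⌊830/23^2⌋ = ⌊830/529⌋ = 1
(the next term ⌊830/23^3⌋ = 0, terminating the sum). Summing: v_23(830!) = 36 + 1 = 37.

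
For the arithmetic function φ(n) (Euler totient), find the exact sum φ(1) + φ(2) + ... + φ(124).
Σ_{n ≤ 124} φ(n) = 4696

Compute φ(n) for each 1 ≤ n ≤ 124: φ(1) = 1, φ(2) = 1, φ(3) = 2, φ(4) = 2, φ(5) = 4, φ(6) = 2, φ(7) = 6, φ(8) = 4, φ(9) = 6, φ(10) = 4, φ(11) = 10, φ(12) = 4, φ(13) = 12, φ(14) = 6, φ(15) = 8, φ(16) = 8, φ(17) = 16, φ(18) = 6, φ(19) = 18, φ(20) = 8, φ(21) = 12, φ(22) = 10, φ(23) = 22, φ(24) = 8, φ(25) = 20, φ(26) = 12, φ(27) = 18, φ(28) = 12, φ(29) = 28, φ(30) = 8, φ(31) = 30, φ(32) = 16, φ(33) = 20, φ(34) = 16, φ(35) = 24, φ(36) = 12, φ(37) = 36, φ(38) = 18, φ(39) = 24, φ(40) = 16, φ(41) = 40, φ(42) = 12, φ(43) = 42, φ(44) = 20, φ(45) = 24, φ(46) = 22, φ(47) = 46, φ(48) = 16, φ(49) = 42, φ(50) = 20, φ(51) = 32, φ(52) = 24, φ(53) = 52, φ(54) = 18, φ(55) = 40, φ(56) = 24, φ(57) = 36, φ(58) = 28, φ(59) = 58, φ(60) = 16, φ(61) = 60, φ(62) = 30, φ(63) = 36, φ(64) = 32, φ(65) = 48, φ(66) = 20, φ(67) = 66, φ(68) = 32, φ(69) = 44, φ(70) = 24, φ(71) = 70, φ(72) = 24, φ(73) = 72, φ(74) = 36, φ(75) = 40, φ(76) = 36, φ(77) = 60, φ(78) = 24, φ(79) = 78, φ(80) = 32, φ(81) = 54, φ(82) = 40, φ(83) = 82, φ(84) = 24, φ(85) = 64, φ(86) = 42, φ(87) = 56, φ(88) = 40, φ(89) = 88, φ(90) = 24, φ(91) = 72, φ(92) = 44, φ(93) = 60, φ(94) = 46, φ(95) = 72, φ(96) = 32, φ(97) = 96, φ(98) = 42, φ(99) = 60, φ(100) = 40, φ(101) = 100, φ(102) = 32, φ(103) = 102, φ(104) = 48, φ(105) = 48, φ(106) = 52, φ(107) = 106, φ(108) = 36, φ(109) = 108, φ(110) = 40, φ(111) = 72, φ(112) = 48, φ(113) = 112, φ(114) = 36, φ(115) = 88, φ(116) = 56, φ(117) = 72, φ(118) = 58, φ(119) = 96, φ(120) = 32, φ(121) = 110, φ(122) = 60, φ(123) = 80, φ(124) = 60. Summing all 124 values: 4696. (Average order: Σ_{n ≤ x} φ(n) ~ (3/π²) x². For x = 124, (3/π²)·124² ≈ 4673.74.)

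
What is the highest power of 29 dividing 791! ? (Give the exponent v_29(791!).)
v_29(791!) = 27

Legendre's formula: v_p(n!) = Σ_{k ≥ 1} ⌊n / p^k⌋. For p = 29, n = 791, the terms are:
  ⌊791/29^1⌋ = ⌊791/29⌋ = 27
(the next term ⌊791/29^2⌋ = 0, terminating the sum). Summing: v_29(791!) = 27 = 27.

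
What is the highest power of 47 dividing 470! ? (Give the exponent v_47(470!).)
v_47(470!) = 10

Legendre's formula: v_p(n!) = Σ_{k ≥ 1} ⌊n / p^k⌋. For p = 47, n = 470, the terms are:
  ⌊470/47^1⌋ = ⌊470/47⌋ = 10
(the next term ⌊470/47^2⌋ = 0, terminating the sum). Summing: v_47(470!) = 10 = 10.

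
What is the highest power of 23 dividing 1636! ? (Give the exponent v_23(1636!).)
v_23(1636!) = 74

Legendre's formula: v_p(n!) = Σ_{k ≥ 1} ⌊n / p^k⌋. For p = 23, n = 1636, the terms are:
  ⌊1636/23^1⌋ = ⌊1636/23⌋ = 71
  ⌊1636/23^2⌋ = ⌊1636/529⌋ = 3
(the next term ⌊1636/23^3⌋ = 0, terminating the sum). Summing: v_23(1636!) = 71 + 3 = 74.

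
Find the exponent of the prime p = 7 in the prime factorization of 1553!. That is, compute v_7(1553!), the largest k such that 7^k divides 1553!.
v_7(1553!) = 256

Legendre's formula: v_p(n!) = Σ_{k ≥ 1} ⌊n / p^k⌋. For p = 7, n = 1553, the terms are:
  ⌊1553/7^1⌋ = ⌊1553/7⌋ = 221
  ⌊1553/7^2⌋ = ⌊1553/49⌋ = 31
  ⌊1553/7^3⌋ = ⌊1553/343⌋ = 4
(the next term ⌊1553/7^4⌋ = 0, terminating the sum). Summing: v_7(1553!) = 221 + 31 + 4 = 256.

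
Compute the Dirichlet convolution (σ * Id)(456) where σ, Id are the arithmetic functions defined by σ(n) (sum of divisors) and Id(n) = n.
(σ * Id)(456) = 13377

Divisors of 456: [1, 2, 3, 4, 6, 8, 12, 19, 24, 38, 57, 76, 114, 152, 228, 456]. For each d | 456:
  d = 1: σ(1) · Id(456/1) = 1 · 456 = 456
  d = 2: σ(2) · Id(456/2) = 3 · 228 = 684
  d = 3: σ(3) · Id(456/3) = 4 · 152 = 608
  d = 4: σ(4) · Id(456/4) = 7 · 114 = 798
  d = 6: σ(6) · Id(456/6) = 12 · 76 = 912
  d = 8: σ(8) · Id(456/8) = 15 · 57 = 855
  d = 12: σ(12) · Id(456/12) = 28 · 38 = 1064
  d = 19: σ(19) · Id(456/19) = 20 · 24 = 480
  d = 24: σ(24) · Id(456/24) = 60 · 19 = 1140
  d = 38: σ(38) · Id(456/38) = 60 · 12 = 720
  d = 57: σ(57) · Id(456/57) = 80 · 8 = 640
  d = 76: σ(76) · Id(456/76) = 140 · 6 = 840
  d = 114: σ(114) · Id(456/114) = 240 · 4 = 960
  d = 152: σ(152) · Id(456/152) = 300 · 3 = 900
  d = 228: σ(228) · Id(456/228) = 560 · 2 = 1120
  d = 456: σ(456) · Id(456/456) = 1200 · 1 = 1200
Summing: (σ * Id)(456) = 456 + 684 + 608 + 798 + 912 + 855 + 1064 + 480 + 1140 + 720 + 640 + 840 + 960 + 900 + 1120 + 1200 = 13377.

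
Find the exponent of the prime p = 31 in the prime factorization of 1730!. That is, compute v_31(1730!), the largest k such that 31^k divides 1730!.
v_31(1730!) = 56

Legendre's formula: v_p(n!) = Σ_{k ≥ 1} ⌊n / p^k⌋. For p = 31, n = 1730, the terms are:
  ⌊1730/31^1⌋ = ⌊1730/31⌋ = 55
  ⌊1730/31^2⌋ = ⌊1730/961⌋ = 1
(the next term ⌊1730/31^3⌋ = 0, terminating the sum). Summing: v_31(1730!) = 55 + 1 = 56.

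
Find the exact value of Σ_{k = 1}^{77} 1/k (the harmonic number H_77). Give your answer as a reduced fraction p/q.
H_77 = 61303359776139104182852056677903/12441066073952429195098876987200

Direct summation: H_77 = 1 + 1/2 + ... + 1/77. The least common denominator is lcm(1, ..., 77) = 410555180440430163438262940577600; over this denominator the numerator is 410555180440430163438262940577600 + 205277590220215081719131470288800 + 136851726813476721146087646859200 + 102638795110107540859565735144400 + 82111036088086032687652588115520 + 68425863406738360573043823429600 + 58650740062918594776894705796800 + 51319397555053770429782867572200 + 45617242271158907048695882286400 + 41055518044043016343826294057760 + 37323198221857287585296630961600 + 34212931703369180286521911714800 + 31581167726186935649097149275200 + 29325370031459297388447352898400 + 27370345362695344229217529371840 + 25659698777526885214891433786100 + 24150304731790009614015467092800 + 22808621135579453524347941143200 + 21608167391601587549382260030400 + 20527759022021508171913147028880 + 19550246687639531592298235265600 + 18661599110928643792648315480800 + 17850225236540441888620127851200 + 17106465851684590143260955857400 + 16422207217617206537530517623104 + 15790583863093467824548574637600 + 15205747423719635682898627428800 + 14662685015729648694223676449200 + 14157075187601040118560791054400 + 13685172681347672114608764685920 + 13243715498078392368976223889600 + 12829849388763442607445716893050 + 12441066073952429195098876987200 + 12075152365895004807007733546400 + 11730148012583718955378941159360 + 11404310567789726762173970571600 + 11096085957849463876709809204800 + 10804083695800793774691130015200 + 10527055908728978549699049758400 + 10263879511010754085956573514440 + 10013540986351955205811291233600 + 9775123343819765796149117632800 + 9547794893963492172982859083200 + 9330799555464321896324157740400 + 9123448454231781409739176457280 + 8925112618270220944310063925600 + 8735216605115535392303466820800 + 8553232925842295071630477928700 + 8378677151845513539556386542400 + 8211103608808603268765258811552 + 8050101577263336538005155697600 + 7895291931546733912274287318800 + 7746324159253399310155904539200 + 7602873711859817841449313714400 + 7464639644371457517059326192320 + 7331342507864824347111838224600 + 7202722463867195849794086676800 + 7078537593800520059280395527200 + 6958562380346273956580727806400 + 6842586340673836057304382342960 + 6730412794105412515381359681600 + 6621857749039196184488111944800 + 6516748895879843864099411755200 + 6414924694381721303722858446525 + 6316233545237387129819429855040 + 6220533036976214597549438493600 + 6127689260304927812511387172800 + 6037576182947502403503866773200 + 5950075078846813962873375950400 + 5865074006291859477689470579680 + 5782467330146903710398069585600 + 5702155283894863381086985285800 + 5624043567677125526551547131200 + 5548042978924731938354904602400 + 5474069072539068845843505874368 + 5402041847900396887345565007600 + 5331885460265326797899518708800 = 2023010872612590438034117870370799, so H_77 = 2023010872612590438034117870370799/410555180440430163438262940577600; reducing by gcd(2023010872612590438034117870370799, 410555180440430163438262940577600) = 33 gives 61303359776139104182852056677903/12441066073952429195098876987200 ≈ 4.92750. (The PNT-adjacent estimate ln(77) + γ ≈ 4.92102 matches within O(1/n).)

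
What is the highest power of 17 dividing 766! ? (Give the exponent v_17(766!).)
v_17(766!) = 47

Legendre's formula: v_p(n!) = Σ_{k ≥ 1} ⌊n / p^k⌋. For p = 17, n = 766, the terms are:
  ⌊766/17^1⌋ = ⌊766/17⌋ = 45
  ⌊766/17^2⌋ = ⌊766/289⌋ = 2
(the next term ⌊766/17^3⌋ = 0, terminating the sum). Summing: v_17(766!) = 45 + 2 = 47.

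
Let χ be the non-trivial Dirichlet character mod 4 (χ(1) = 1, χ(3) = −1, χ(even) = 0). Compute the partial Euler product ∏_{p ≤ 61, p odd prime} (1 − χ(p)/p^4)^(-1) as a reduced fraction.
∏ = 81934214988902113115031508050672702841756592198516788686922065253543/82850154482442028729801746725895742819441886414557775886809038848000

The odd primes p ≤ 61 are [3, 5, 7, 11, 13, 17, 19, 23, 29, 31, 37, 41, 43, 47, 53, 59, 61]. For each, χ(p) = 1 if p ≡ 1 mod 4, χ(p) = −1 if p ≡ 3 mod 4. Taking (1 − χ(p)/p^4)^(-1) = p^4/(p^4 − χ(p)): (1 − (-1)/3^4)^(-1) · (1 − (1)/5^4)^(-1) · (1 − (-1)/7^4)^(-1) · (1 − (-1)/11^4)^(-1) · (1 − (1)/13^4)^(-1) · (1 − (1)/17^4)^(-1) · (1 − (-1)/19^4)^(-1) · (1 − (-1)/23^4)^(-1) · (1 − (1)/29^4)^(-1) · (1 − (-1)/31^4)^(-1) · (1 − (1)/37^4)^(-1) · (1 − (1)/41^4)^(-1) · (1 − (-1)/43^4)^(-1) · (1 − (-1)/47^4)^(-1) · (1 − (1)/53^4)^(-1) · (1 − (-1)/59^4)^(-1) · (1 − (1)/61^4)^(-1) = 81934214988902113115031508050672702841756592198516788686922065253543/82850154482442028729801746725895742819441886414557775886809038848000.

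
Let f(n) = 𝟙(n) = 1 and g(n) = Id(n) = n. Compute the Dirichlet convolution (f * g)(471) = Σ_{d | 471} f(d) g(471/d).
(𝟙 * Id)(471) = 632

Divisors of 471: [1, 3, 157, 471]. For each d | 471:
  d = 1: 𝟙(1) · Id(471/1) = 1 · 471 = 471
  d = 3: 𝟙(3) · Id(471/3) = 1 · 157 = 157
  d = 157: 𝟙(157) · Id(471/157) = 1 · 3 = 3
  d = 471: 𝟙(471) · Id(471/471) = 1 · 1 = 1
Summing: (𝟙 * Id)(471) = 471 + 157 + 3 + 1 = 632.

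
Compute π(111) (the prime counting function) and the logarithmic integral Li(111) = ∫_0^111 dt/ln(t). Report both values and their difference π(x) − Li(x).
π(111) = 29;  Li(111) ≈ 32.49;  π(x) − Li(x) ≈ -3.49.

Direct count of primes ≤ 111 gives π(111) = 29. Numerical evaluation of the logarithmic integral gives Li(111) ≈ 32.49. The difference π(x) − Li(x) ≈ -3.49 is typically negative for small/moderate x (Li(x) overestimates), though Littlewood's theorem shows this sign changes infinitely often.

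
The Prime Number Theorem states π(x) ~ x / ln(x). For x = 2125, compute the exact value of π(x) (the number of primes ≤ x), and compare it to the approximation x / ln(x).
π(2125) = 319;  x/ln(x) ≈ 277.36;  relative error ≈ 13.05%.

Directly count primes up to 2125: π(2125) = 319. The PNT approximation gives 2125/ln(2125) ≈ 2125/7.66153 ≈ 277.36. Relative error (π(x) − x/ln(x)) / π(x) ≈ 13.05%; the approximation is known to undercount slightly (Li(x) is a better estimate).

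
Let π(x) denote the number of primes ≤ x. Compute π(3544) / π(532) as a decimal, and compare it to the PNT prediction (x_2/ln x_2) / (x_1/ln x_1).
π(3544)/π(532) = 496/99 ≈ 5.0101;  PNT prediction ≈ 5.1160.

π(532) = 99 and π(3544) = 496, so π(3544)/π(532) ≈ 5.0101. The PNT-predicted ratio is (3544/ln(3544)) / (532/ln(532)) ≈ 5.1160. The two agree to within a few percent, as expected.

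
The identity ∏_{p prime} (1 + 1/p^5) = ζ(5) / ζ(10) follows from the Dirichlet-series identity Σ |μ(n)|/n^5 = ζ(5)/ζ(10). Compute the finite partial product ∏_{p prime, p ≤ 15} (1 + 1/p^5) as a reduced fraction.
∏ = 3142700502292816/3033799133990625

The primes p ≤ 15 are [2, 3, 5, 7, 11, 13]. For each, (1 + 1/p^5) = (p^5 + 1)/p^5. Multiplying these fractions over p ∈ [2, 3, 5, 7, 11, 13] gives 3142700502292816/3033799133990625. (In the limit P → ∞ this tends to ζ(5)/ζ(10).)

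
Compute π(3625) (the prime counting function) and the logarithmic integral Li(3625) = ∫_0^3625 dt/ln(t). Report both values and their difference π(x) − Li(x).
π(3625) = 507;  Li(3625) ≈ 519.89;  π(x) − Li(x) ≈ -12.89.

Direct count of primes ≤ 3625 gives π(3625) = 507. Numerical evaluation of the logarithmic integral gives Li(3625) ≈ 519.89. The difference π(x) − Li(x) ≈ -12.89 is typically negative for small/moderate x (Li(x) overestimates), though Littlewood's theorem shows this sign changes infinitely often.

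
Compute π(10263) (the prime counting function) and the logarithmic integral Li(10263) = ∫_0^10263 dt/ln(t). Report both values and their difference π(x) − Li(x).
π(10263) = 1258;  Li(10263) ≈ 1274.65;  π(x) − Li(x) ≈ -16.65.

Direct count of primes ≤ 10263 gives π(10263) = 1258. Numerical evaluation of the logarithmic integral gives Li(10263) ≈ 1274.65. The difference π(x) − Li(x) ≈ -16.65 is typically negative for small/moderate x (Li(x) overestimates), though Littlewood's theorem shows this sign changes infinitely often.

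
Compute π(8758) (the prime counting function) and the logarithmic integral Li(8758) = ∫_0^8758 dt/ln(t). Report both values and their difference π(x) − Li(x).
π(8758) = 1092;  Li(8758) ≈ 1110.33;  π(x) − Li(x) ≈ -18.33.

Direct count of primes ≤ 8758 gives π(8758) = 1092. Numerical evaluation of the logarithmic integral gives Li(8758) ≈ 1110.33. The difference π(x) − Li(x) ≈ -18.33 is typically negative for small/moderate x (Li(x) overestimates), though Littlewood's theorem shows this sign changes infinitely often.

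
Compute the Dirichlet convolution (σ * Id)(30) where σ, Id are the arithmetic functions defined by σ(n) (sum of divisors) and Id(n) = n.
(σ * Id)(30) = 385

Divisors of 30: [1, 2, 3, 5, 6, 10, 15, 30]. For each d | 30:
  d = 1: σ(1) · Id(30/1) = 1 · 30 = 30
  d = 2: σ(2) · Id(30/2) = 3 · 15 = 45
  d = 3: σ(3) · Id(30/3) = 4 · 10 = 40
  d = 5: σ(5) · Id(30/5) = 6 · 6 = 36
  d = 6: σ(6) · Id(30/6) = 12 · 5 = 60
  d = 10: σ(10) · Id(30/10) = 18 · 3 = 54
  d = 15: σ(15) · Id(30/15) = 24 · 2 = 48
  d = 30: σ(30) · Id(30/30) = 72 · 1 = 72
Summing: (σ * Id)(30) = 30 + 45 + 40 + 36 + 60 + 54 + 48 + 72 = 385.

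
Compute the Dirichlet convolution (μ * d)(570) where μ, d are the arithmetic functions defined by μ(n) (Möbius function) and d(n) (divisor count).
(μ * d)(570) = 1

Divisors of 570: [1, 2, 3, 5, 6, 10, 15, 19, 30, 38, 57, 95, 114, 190, 285, 570]. For each d | 570:
  d = 1: μ(1) · d(570/1) = 1 · 16 = 16
  d = 2: μ(2) · d(570/2) = -1 · 8 = -8
  d = 3: μ(3) · d(570/3) = -1 · 8 = -8
  d = 5: μ(5) · d(570/5) = -1 · 8 = -8
  d = 6: μ(6) · d(570/6) = 1 · 4 = 4
  d = 10: μ(10) · d(570/10) = 1 · 4 = 4
  d = 15: μ(15) · d(570/15) = 1 · 4 = 4
  d = 19: μ(19) · d(570/19) = -1 · 8 = -8
  d = 30: μ(30) · d(570/30) = -1 · 2 = -2
  d = 38: μ(38) · d(570/38) = 1 · 4 = 4
  d = 57: μ(57) · d(570/57) = 1 · 4 = 4
  d = 95: μ(95) · d(570/95) = 1 · 4 = 4
  d = 114: μ(114) · d(570/114) = -1 · 2 = -2
  d = 190: μ(190) · d(570/190) = -1 · 2 = -2
  d = 285: μ(285) · d(570/285) = -1 · 2 = -2
  d = 570: μ(570) · d(570/570) = 1 · 1 = 1
Summing: (μ * d)(570) = 16 + -8 + -8 + -8 + 4 + 4 + 4 + -8 + -2 + 4 + 4 + 4 + -2 + -2 + -2 + 1 = 1.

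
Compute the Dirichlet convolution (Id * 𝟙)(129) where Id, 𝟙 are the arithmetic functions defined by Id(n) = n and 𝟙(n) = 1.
(Id * 𝟙)(129) = 176

Divisors of 129: [1, 3, 43, 129]. For each d | 129:
  d = 1: Id(1) · 𝟙(129/1) = 1 · 1 = 1
  d = 3: Id(3) · 𝟙(129/3) = 3 · 1 = 3
  d = 43: Id(43) · 𝟙(129/43) = 43 · 1 = 43
  d = 129: Id(129) · 𝟙(129/129) = 129 · 1 = 129
Summing: (Id * 𝟙)(129) = 1 + 3 + 43 + 129 = 176.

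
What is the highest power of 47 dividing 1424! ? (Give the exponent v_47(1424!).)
v_47(1424!) = 30

Legendre's formula: v_p(n!) = Σ_{k ≥ 1} ⌊n / p^k⌋. For p = 47, n = 1424, the terms are:
  ⌊1424/47^1⌋ = ⌊1424/47⌋ = 30
(the next term ⌊1424/47^2⌋ = 0, terminating the sum). Summing: v_47(1424!) = 30 = 30.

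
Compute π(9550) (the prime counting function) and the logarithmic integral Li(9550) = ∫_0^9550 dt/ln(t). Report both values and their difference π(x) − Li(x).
π(9550) = 1182;  Li(9550) ≈ 1197.16;  π(x) − Li(x) ≈ -15.16.

Direct count of primes ≤ 9550 gives π(9550) = 1182. Numerical evaluation of the logarithmic integral gives Li(9550) ≈ 1197.16. The difference π(x) − Li(x) ≈ -15.16 is typically negative for small/moderate x (Li(x) overestimates), though Littlewood's theorem shows this sign changes infinitely often.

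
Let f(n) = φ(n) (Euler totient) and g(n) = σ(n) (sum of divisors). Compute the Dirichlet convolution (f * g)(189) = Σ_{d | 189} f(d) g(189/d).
(φ * σ)(189) = 1512

Divisors of 189: [1, 3, 7, 9, 21, 27, 63, 189]. For each d | 189:
  d = 1: φ(1) · σ(189/1) = 1 · 320 = 320
  d = 3: φ(3) · σ(189/3) = 2 · 104 = 208
  d = 7: φ(7) · σ(189/7) = 6 · 40 = 240
  d = 9: φ(9) · σ(189/9) = 6 · 32 = 192
  d = 21: φ(21) · σ(189/21) = 12 · 13 = 156
  d = 27: φ(27) · σ(189/27) = 18 · 8 = 144
  d = 63: φ(63) · σ(189/63) = 36 · 4 = 144
  d = 189: φ(189) · σ(189/189) = 108 · 1 = 108
Summing: (φ * σ)(189) = 320 + 208 + 240 + 192 + 156 + 144 + 144 + 108 = 1512.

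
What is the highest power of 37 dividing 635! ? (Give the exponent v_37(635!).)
v_37(635!) = 17

Legendre's formula: v_p(n!) = Σ_{k ≥ 1} ⌊n / p^k⌋. For p = 37, n = 635, the terms are:
  ⌊635/37^1⌋ = ⌊635/37⌋ = 17
(the next term ⌊635/37^2⌋ = 0, terminating the sum). Summing: v_37(635!) = 17 = 17.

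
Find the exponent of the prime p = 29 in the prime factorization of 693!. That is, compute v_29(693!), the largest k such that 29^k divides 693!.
v_29(693!) = 23

Legendre's formula: v_p(n!) = Σ_{k ≥ 1} ⌊n / p^k⌋. For p = 29, n = 693, the terms are:
  ⌊693/29^1⌋ = ⌊693/29⌋ = 23
(the next term ⌊693/29^2⌋ = 0, terminating the sum). Summing: v_29(693!) = 23 = 23.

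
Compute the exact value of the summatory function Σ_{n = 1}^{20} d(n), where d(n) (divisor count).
Σ_{n ≤ 20} d(n) = 66

Compute d(n) for each 1 ≤ n ≤ 20: d(1) = 1, d(2) = 2, d(3) = 2, d(4) = 3, d(5) = 2, d(6) = 4, d(7) = 2, d(8) = 4, d(9) = 3, d(10) = 4, d(11) = 2, d(12) = 6, d(13) = 2, d(14) = 4, d(15) = 4, d(16) = 5, d(17) = 2, d(18) = 6, d(19) = 2, d(20) = 6. Summing all 20 values: 66. (Dirichlet's divisor formula: Σ_{n ≤ x} d(n) = x ln(x) + (2γ − 1) x + O(√x). For x = 20, the asymptotic estimate is ≈ 63.00.)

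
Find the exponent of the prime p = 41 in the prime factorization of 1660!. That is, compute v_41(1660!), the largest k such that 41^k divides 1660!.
v_41(1660!) = 40

Legendre's formula: v_p(n!) = Σ_{k ≥ 1} ⌊n / p^k⌋. For p = 41, n = 1660, the terms are:
  ⌊1660/41^1⌋ = ⌊1660/41⌋ = 40
(the next term ⌊1660/41^2⌋ = 0, terminating the sum). Summing: v_41(1660!) = 40 = 40.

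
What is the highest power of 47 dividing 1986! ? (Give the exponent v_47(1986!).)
v_47(1986!) = 42

Legendre's formula: v_p(n!) = Σ_{k ≥ 1} ⌊n / p^k⌋. For p = 47, n = 1986, the terms are:
  ⌊1986/47^1⌋ = ⌊1986/47⌋ = 42
(the next term ⌊1986/47^2⌋ = 0, terminating the sum). Summing: v_47(1986!) = 42 = 42.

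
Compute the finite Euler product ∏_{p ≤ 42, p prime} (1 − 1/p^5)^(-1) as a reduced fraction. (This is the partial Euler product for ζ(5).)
∏ = 74875808585870055616502751635850749659928795918147986481/72209283302841655787041441691786569299878431940565073920

The primes p ≤ 42 are [2, 3, 5, 7, 11, 13, 17, 19, 23, 29, 31, 37, 41]. For each prime, (1 − 1/p^5)^(-1) = p^5 / (p^5 − 1). The product is (1 − 1/2^5)^(-1), (1 − 1/3^5)^(-1), (1 − 1/5^5)^(-1), (1 − 1/7^5)^(-1), (1 − 1/11^5)^(-1), (1 − 1/13^5)^(-1), (1 − 1/17^5)^(-1), (1 − 1/19^5)^(-1), (1 − 1/23^5)^(-1), (1 − 1/29^5)^(-1), (1 − 1/31^5)^(-1), (1 − 1/37^5)^(-1), (1 − 1/41^5)^(-1) = ∏ p^5 / (p^5 − 1) = 74875808585870055616502751635850749659928795918147986481/72209283302841655787041441691786569299878431940565073920.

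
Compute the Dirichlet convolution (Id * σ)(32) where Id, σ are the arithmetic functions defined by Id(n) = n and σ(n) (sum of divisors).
(Id * σ)(32) = 321

Divisors of 32: [1, 2, 4, 8, 16, 32]. For each d | 32:
  d = 1: Id(1) · σ(32/1) = 1 · 63 = 63
  d = 2: Id(2) · σ(32/2) = 2 · 31 = 62
  d = 4: Id(4) · σ(32/4) = 4 · 15 = 60
  d = 8: Id(8) · σ(32/8) = 8 · 7 = 56
  d = 16: Id(16) · σ(32/16) = 16 · 3 = 48
  d = 32: Id(32) · σ(32/32) = 32 · 1 = 32
Summing: (Id * σ)(32) = 63 + 62 + 60 + 56 + 48 + 32 = 321.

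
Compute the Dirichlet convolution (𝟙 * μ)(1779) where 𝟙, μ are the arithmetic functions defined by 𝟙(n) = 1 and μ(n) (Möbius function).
(𝟙 * μ)(1779) = 0

Divisors of 1779: [1, 3, 593, 1779]. For each d | 1779:
  d = 1: 𝟙(1) · μ(1779/1) = 1 · 1 = 1
  d = 3: 𝟙(3) · μ(1779/3) = 1 · -1 = -1
  d = 593: 𝟙(593) · μ(1779/593) = 1 · -1 = -1
  d = 1779: 𝟙(1779) · μ(1779/1779) = 1 · 1 = 1
Summing: (𝟙 * μ)(1779) = 1 + -1 + -1 + 1 = 0.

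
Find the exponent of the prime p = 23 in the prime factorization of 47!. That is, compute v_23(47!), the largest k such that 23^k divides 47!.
v_23(47!) = 2

Legendre's formula: v_p(n!) = Σ_{k ≥ 1} ⌊n / p^k⌋. For p = 23, n = 47, the terms are:
  ⌊47/23^1⌋ = ⌊47/23⌋ = 2
(the next term ⌊47/23^2⌋ = 0, terminating the sum). Summing: v_23(47!) = 2 = 2.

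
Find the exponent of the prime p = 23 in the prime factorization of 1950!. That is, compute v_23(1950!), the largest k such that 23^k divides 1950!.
v_23(1950!) = 87

Legendre's formula: v_p(n!) = Σ_{k ≥ 1} ⌊n / p^k⌋. For p = 23, n = 1950, the terms are:
  ⌊1950/23^1⌋ = ⌊1950/23⌋ = 84
  ⌊1950/23^2⌋ = ⌊1950/529⌋ = 3
(the next term ⌊1950/23^3⌋ = 0, terminating the sum). Summing: v_23(1950!) = 84 + 3 = 87.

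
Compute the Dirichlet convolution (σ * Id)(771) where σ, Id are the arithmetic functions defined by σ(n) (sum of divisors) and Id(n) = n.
(σ * Id)(771) = 3605

Divisors of 771: [1, 3, 257, 771]. For each d | 771:
  d = 1: σ(1) · Id(771/1) = 1 · 771 = 771
  d = 3: σ(3) · Id(771/3) = 4 · 257 = 1028
  d = 257: σ(257) · Id(771/257) = 258 · 3 = 774
  d = 771: σ(771) · Id(771/771) = 1032 · 1 = 1032
Summing: (σ * Id)(771) = 771 + 1028 + 774 + 1032 = 3605.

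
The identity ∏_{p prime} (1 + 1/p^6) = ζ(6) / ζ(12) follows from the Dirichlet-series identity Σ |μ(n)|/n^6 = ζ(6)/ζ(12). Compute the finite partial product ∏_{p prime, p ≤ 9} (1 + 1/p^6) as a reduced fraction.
∏ = 17446405561/17153224200

The primes p ≤ 9 are [2, 3, 5, 7]. For each, (1 + 1/p^6) = (p^6 + 1)/p^6. Multiplying these fractions over p ∈ [2, 3, 5, 7] gives 17446405561/17153224200. (In the limit P → ∞ this tends to ζ(6)/ζ(12).)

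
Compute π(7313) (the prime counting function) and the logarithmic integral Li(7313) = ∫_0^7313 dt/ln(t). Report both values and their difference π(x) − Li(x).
π(7313) = 932;  Li(7313) ≈ 949.60;  π(x) − Li(x) ≈ -17.60.

Direct count of primes ≤ 7313 gives π(7313) = 932. Numerical evaluation of the logarithmic integral gives Li(7313) ≈ 949.60. The difference π(x) − Li(x) ≈ -17.60 is typically negative for small/moderate x (Li(x) overestimates), though Littlewood's theorem shows this sign changes infinitely often.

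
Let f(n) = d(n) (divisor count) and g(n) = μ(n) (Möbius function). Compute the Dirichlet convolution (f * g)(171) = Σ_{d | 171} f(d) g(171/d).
(d * μ)(171) = 1

Divisors of 171: [1, 3, 9, 19, 57, 171]. For each d | 171:
  d = 1: d(1) · μ(171/1) = 1 · 0 = 0
  d = 3: d(3) · μ(171/3) = 2 · 1 = 2
  d = 9: d(9) · μ(171/9) = 3 · -1 = -3
  d = 19: d(19) · μ(171/19) = 2 · 0 = 0
  d = 57: d(57) · μ(171/57) = 4 · -1 = -4
  d = 171: d(171) · μ(171/171) = 6 · 1 = 6
Summing: (d * μ)(171) = 0 + 2 + -3 + 0 + -4 + 6 = 1.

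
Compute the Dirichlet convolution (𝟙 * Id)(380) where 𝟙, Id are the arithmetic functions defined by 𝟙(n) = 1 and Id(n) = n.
(𝟙 * Id)(380) = 840

Divisors of 380: [1, 2, 4, 5, 10, 19, 20, 38, 76, 95, 190, 380]. For each d | 380:
  d = 1: 𝟙(1) · Id(380/1) = 1 · 380 = 380
  d = 2: 𝟙(2) · Id(380/2) = 1 · 190 = 190
  d = 4: 𝟙(4) · Id(380/4) = 1 · 95 = 95
  d = 5: 𝟙(5) · Id(380/5) = 1 · 76 = 76
  d = 10: 𝟙(10) · Id(380/10) = 1 · 38 = 38
  d = 19: 𝟙(19) · Id(380/19) = 1 · 20 = 20
  d = 20: 𝟙(20) · Id(380/20) = 1 · 19 = 19
  d = 38: 𝟙(38) · Id(380/38) = 1 · 10 = 10
  d = 76: 𝟙(76) · Id(380/76) = 1 · 5 = 5
  d = 95: 𝟙(95) · Id(380/95) = 1 · 4 = 4
  d = 190: 𝟙(190) · Id(380/190) = 1 · 2 = 2
  d = 380: 𝟙(380) · Id(380/380) = 1 · 1 = 1
Summing: (𝟙 * Id)(380) = 380 + 190 + 95 + 76 + 38 + 20 + 19 + 10 + 5 + 4 + 2 + 1 = 840.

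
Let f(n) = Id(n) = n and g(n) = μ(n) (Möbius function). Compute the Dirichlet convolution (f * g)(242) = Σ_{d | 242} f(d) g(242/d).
(Id * μ)(242) = 110

Divisors of 242: [1, 2, 11, 22, 121, 242]. For each d | 242:
  d = 1: Id(1) · μ(242/1) = 1 · 0 = 0
  d = 2: Id(2) · μ(242/2) = 2 · 0 = 0
  d = 11: Id(11) · μ(242/11) = 11 · 1 = 11
  d = 22: Id(22) · μ(242/22) = 22 · -1 = -22
  d = 121: Id(121) · μ(242/121) = 121 · -1 = -121
  d = 242: Id(242) · μ(242/242) = 242 · 1 = 242
Summing: (Id * μ)(242) = 0 + 0 + 11 + -22 + -121 + 242 = 110.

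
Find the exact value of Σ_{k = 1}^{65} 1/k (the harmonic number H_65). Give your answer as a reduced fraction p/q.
H_65 = 625192648726870088010174299/131362987122535807501262400

Direct summation: H_65 = 1 + 1/2 + ... + 1/65. The least common denominator is lcm(1, ..., 65) = 1182266884102822267511361600; over this denominator the numerator is 1182266884102822267511361600 + 591133442051411133755680800 + 394088961367607422503787200 + 295566721025705566877840400 + 236453376820564453502272320 + 197044480683803711251893600 + 168895269157546038215908800 + 147783360512852783438920200 + 131362987122535807501262400 + 118226688410282226751136160 + 107478807645711115228305600 + 98522240341901855625946800 + 90943606469447866731643200 + 84447634578773019107954400 + 78817792273521484500757440 + 73891680256426391719460100 + 69545110829577780441844800 + 65681493561267903750631200 + 62224572847516961447966400 + 59113344205141113375568080 + 56298423052515346071969600 + 53739403822855557614152800 + 51402908004470533370059200 + 49261120170950927812973400 + 47290675364112890700454464 + 45471803234723933365821600 + 43787662374178602500420800 + 42223817289386509553977200 + 40767823589752491983150400 + 39408896136760742250378720 + 38137641422671686048753600 + 36945840128213195859730050 + 35826269215237038409435200 + 34772555414788890220922400 + 33779053831509207643181760 + 32840746780633951875315600 + 31953159029806007230036800 + 31112286423758480723983200 + 30314535489815955577214400 + 29556672102570556687784040 + 28835777661044445549057600 + 28149211526257673035984800 + 27494578700065634128171200 + 26869701911427778807076400 + 26272597424507161500252480 + 25701454002235266685029600 + 25154614555379197181092800 + 24630560085475463906486700 + 24127895593935148316558400 + 23645337682056445350227232 + 23181703609859260147281600 + 22735901617361966682910800 + 22306922341562684292667200 + 21893831187089301250210400 + 21495761529142223045661120 + 21111908644693254776988600 + 20741524282505653815988800 + 20383911794876245991575200 + 20038421764454614703582400 + 19704448068380371125189360 + 19381424329554463401825600 + 19068820711335843024376800 + 18766141017505115357323200 + 18472920064106597929865025 + 18188721293889573346328640 = 5626733838541830792091568691, so H_65 = 5626733838541830792091568691/1182266884102822267511361600; reducing by gcd(5626733838541830792091568691, 1182266884102822267511361600) = 9 gives 625192648726870088010174299/131362987122535807501262400 ≈ 4.75928. (The PNT-adjacent estimate ln(65) + γ ≈ 4.75160 matches within O(1/n).)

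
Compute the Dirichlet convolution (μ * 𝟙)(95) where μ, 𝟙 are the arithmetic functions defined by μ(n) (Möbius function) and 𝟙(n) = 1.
(μ * 𝟙)(95) = 0

Divisors of 95: [1, 5, 19, 95]. For each d | 95:
  d = 1: μ(1) · 𝟙(95/1) = 1 · 1 = 1
  d = 5: μ(5) · 𝟙(95/5) = -1 · 1 = -1
  d = 19: μ(19) · 𝟙(95/19) = -1 · 1 = -1
  d = 95: μ(95) · 𝟙(95/95) = 1 · 1 = 1
Summing: (μ * 𝟙)(95) = 1 + -1 + -1 + 1 = 0.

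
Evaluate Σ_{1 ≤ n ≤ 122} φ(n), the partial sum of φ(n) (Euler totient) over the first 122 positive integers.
Σ_{n ≤ 122} φ(n) = 4556

Compute φ(n) for each 1 ≤ n ≤ 122: φ(1) = 1, φ(2) = 1, φ(3) = 2, φ(4) = 2, φ(5) = 4, φ(6) = 2, φ(7) = 6, φ(8) = 4, φ(9) = 6, φ(10) = 4, φ(11) = 10, φ(12) = 4, φ(13) = 12, φ(14) = 6, φ(15) = 8, φ(16) = 8, φ(17) = 16, φ(18) = 6, φ(19) = 18, φ(20) = 8, φ(21) = 12, φ(22) = 10, φ(23) = 22, φ(24) = 8, φ(25) = 20, φ(26) = 12, φ(27) = 18, φ(28) = 12, φ(29) = 28, φ(30) = 8, φ(31) = 30, φ(32) = 16, φ(33) = 20, φ(34) = 16, φ(35) = 24, φ(36) = 12, φ(37) = 36, φ(38) = 18, φ(39) = 24, φ(40) = 16, φ(41) = 40, φ(42) = 12, φ(43) = 42, φ(44) = 20, φ(45) = 24, φ(46) = 22, φ(47) = 46, φ(48) = 16, φ(49) = 42, φ(50) = 20, φ(51) = 32, φ(52) = 24, φ(53) = 52, φ(54) = 18, φ(55) = 40, φ(56) = 24, φ(57) = 36, φ(58) = 28, φ(59) = 58, φ(60) = 16, φ(61) = 60, φ(62) = 30, φ(63) = 36, φ(64) = 32, φ(65) = 48, φ(66) = 20, φ(67) = 66, φ(68) = 32, φ(69) = 44, φ(70) = 24, φ(71) = 70, φ(72) = 24, φ(73) = 72, φ(74) = 36, φ(75) = 40, φ(76) = 36, φ(77) = 60, φ(78) = 24, φ(79) = 78, φ(80) = 32, φ(81) = 54, φ(82) = 40, φ(83) = 82, φ(84) = 24, φ(85) = 64, φ(86) = 42, φ(87) = 56, φ(88) = 40, φ(89) = 88, φ(90) = 24, φ(91) = 72, φ(92) = 44, φ(93) = 60, φ(94) = 46, φ(95) = 72, φ(96) = 32, φ(97) = 96, φ(98) = 42, φ(99) = 60, φ(100) = 40, φ(101) = 100, φ(102) = 32, φ(103) = 102, φ(104) = 48, φ(105) = 48, φ(106) = 52, φ(107) = 106, φ(108) = 36, φ(109) = 108, φ(110) = 40, φ(111) = 72, φ(112) = 48, φ(113) = 112, φ(114) = 36, φ(115) = 88, φ(116) = 56, φ(117) = 72, φ(118) = 58, φ(119) = 96, φ(120) = 32, φ(121) = 110, φ(122) = 60. Summing all 122 values: 4556. (Average order: Σ_{n ≤ x} φ(n) ~ (3/π²) x². For x = 122, (3/π²)·122² ≈ 4524.19.)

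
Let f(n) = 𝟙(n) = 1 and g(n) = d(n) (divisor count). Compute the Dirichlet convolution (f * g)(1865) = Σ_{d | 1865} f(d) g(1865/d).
(𝟙 * d)(1865) = 9

Divisors of 1865: [1, 5, 373, 1865]. For each d | 1865:
  d = 1: 𝟙(1) · d(1865/1) = 1 · 4 = 4
  d = 5: 𝟙(5) · d(1865/5) = 1 · 2 = 2
  d = 373: 𝟙(373) · d(1865/373) = 1 · 2 = 2
  d = 1865: 𝟙(1865) · d(1865/1865) = 1 · 1 = 1
Summing: (𝟙 * d)(1865) = 4 + 2 + 2 + 1 = 9.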